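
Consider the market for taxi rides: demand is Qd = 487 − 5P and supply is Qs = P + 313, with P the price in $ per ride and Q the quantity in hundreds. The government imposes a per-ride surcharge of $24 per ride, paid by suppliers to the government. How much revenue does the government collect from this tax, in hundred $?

Tax revenue = $7728 hundred.

Without the tax, 487 − 5P = P + 313 gives 6P = 174, so P* = $29 and Q* = 342.
With the tax collected from suppliers, supply shifts: Qs = (P − 24) + 313.
Solving gives Q = 322 with buyers paying $33 and suppliers receiving $9 (the $24 wedge).
Revenue = t · Q = 24 · 322 = $7728.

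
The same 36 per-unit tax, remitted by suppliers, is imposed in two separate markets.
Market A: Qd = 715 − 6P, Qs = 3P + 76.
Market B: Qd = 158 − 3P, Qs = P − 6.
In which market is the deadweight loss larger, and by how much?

Market A, by 810.

Market A: pre-tax P* = 71, Q* = 289; post-tax Q = 217; deadweight loss = 1296.
Market B: pre-tax P* = 41, Q* = 35; post-tax Q = 8; deadweight loss = 486.
Difference: 1296 vs 486 → market A is larger by 810.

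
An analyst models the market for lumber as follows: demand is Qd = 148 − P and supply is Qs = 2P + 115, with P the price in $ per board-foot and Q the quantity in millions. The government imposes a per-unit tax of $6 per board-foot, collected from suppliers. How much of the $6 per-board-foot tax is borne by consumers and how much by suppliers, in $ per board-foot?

Without the tax, 148 − P = 2P + 115 gives 3P = 33, so P* = $11 and Q* = 137.
With the tax collected from suppliers, supply shifts: Qs = 2(P − 6) + 115.
Solving gives Q = 133 with consumers paying $15 and suppliers receiving $9 (the $6 wedge).
Burden on consumers: $4; on suppliers: $2. (They sum to $6.)
The less price-elastic side of the market bears the larger share of a per-unit tax.

Consumers bear $4 per board-foot; suppliers bear $2 per board-foot.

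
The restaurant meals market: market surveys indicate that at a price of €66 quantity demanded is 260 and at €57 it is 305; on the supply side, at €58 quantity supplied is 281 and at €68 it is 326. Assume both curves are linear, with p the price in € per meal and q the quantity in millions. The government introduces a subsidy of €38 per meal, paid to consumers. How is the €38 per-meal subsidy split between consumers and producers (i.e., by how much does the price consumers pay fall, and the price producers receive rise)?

Demand slope: (305 − 260)/(57 − 66) = -5, so qd = 590 − 5p.
Supply slope: (326 − 281)/(68 − 58) = 4.5, so qs = 4.5p + 20.
Without the subsidy, 590 − 5p = 4.5p + 20 gives 9.5p = 570, so p* = €60 and q* = 290.
With a per-unit subsidy paid to consumers, each effectively pays p − 38, so demand becomes qd = 590 − 5(p − 38).
Solving gives q = 380 with consumers paying €42 and producers receiving €80 (the €38 wedge).
Gain to consumers: €18; to producers: €20. (They sum to €38.)

Consumers gain €18 per meal; producers gain €20 per meal.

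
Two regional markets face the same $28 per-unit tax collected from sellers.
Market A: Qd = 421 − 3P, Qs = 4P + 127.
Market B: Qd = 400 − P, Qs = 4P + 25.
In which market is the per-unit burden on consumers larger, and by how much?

Market B, by $6.4.

Market A: pre-tax P* = $42, Q* = 295; post-tax Q = 247; per-unit burden on consumers = $16.
Market B: pre-tax P* = $75, Q* = 325; post-tax Q = 302.6; per-unit burden on consumers = $22.4.
Difference: $16 vs $22.4 → market B is larger by $6.4.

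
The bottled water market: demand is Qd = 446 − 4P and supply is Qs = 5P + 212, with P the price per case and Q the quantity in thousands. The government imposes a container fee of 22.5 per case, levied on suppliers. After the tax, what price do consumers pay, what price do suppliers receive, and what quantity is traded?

Without the tax, 446 − 4P = 5P + 212 gives 9P = 234, so P* = 26 and Q* = 342.
With the tax collected from suppliers, supply shifts: Qs = 5(P − 22.5) + 212.
New equilibrium: consumers pay 38.5, suppliers receive 16, Q = 292. (Wedge: Pb − Ps = 22.5.)

Consumers pay 38.5; suppliers receive 16; quantity = 292.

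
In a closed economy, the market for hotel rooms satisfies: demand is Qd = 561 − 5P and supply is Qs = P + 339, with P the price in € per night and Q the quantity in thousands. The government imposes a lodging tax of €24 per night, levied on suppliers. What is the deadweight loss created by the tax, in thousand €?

Deadweight loss = €240 thousand.

Without the tax, 561 − 5P = P + 339 gives 6P = 222, so P* = €37 and Q* = 376.
With the tax collected from suppliers, supply shifts: Qs = (P − 24) + 339.
New equilibrium: buyers pay €41, suppliers receive €17, Q = 356. (Wedge: Pb − Ps = 24.)
Quantity falls by |ΔQ| = |376 − 356| = 20.
DWL = ½ · t · |ΔQ| = ½ · 24 · 20 = €240.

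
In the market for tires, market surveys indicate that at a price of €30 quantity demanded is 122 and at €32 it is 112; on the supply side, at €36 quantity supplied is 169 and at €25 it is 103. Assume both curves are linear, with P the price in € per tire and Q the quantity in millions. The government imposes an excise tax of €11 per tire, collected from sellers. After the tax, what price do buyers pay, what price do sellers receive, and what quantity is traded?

Demand slope: (112 − 122)/(32 − 30) = -5, so Qd = 272 − 5P.
Supply slope: (103 − 169)/(25 − 36) = 6, so Qs = 6P − 47.
Without the tax, 272 − 5P = 6P − 47 gives 11P = 319, so P* = €29 and Q* = 127.
With the tax collected from sellers, supply shifts: Qs = 6(P − 11) − 47.
New equilibrium: buyers pay €35, sellers receive €24, Q = 97. (Wedge: Pb − Ps = 11.)

Buyers pay €35; sellers receive €24; quantity = 97.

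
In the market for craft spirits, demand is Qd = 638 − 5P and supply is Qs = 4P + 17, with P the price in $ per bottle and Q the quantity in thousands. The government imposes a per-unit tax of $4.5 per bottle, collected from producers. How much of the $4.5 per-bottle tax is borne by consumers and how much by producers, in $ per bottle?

Without the tax, 638 − 5P = 4P + 17 gives 9P = 621, so P* = $69 and Q* = 293.
With the tax collected from producers, supply shifts: Qs = 4(P − 4.5) + 17.
New equilibrium: consumers pay $71, producers receive $66.5, Q = 283. (Wedge: Pb − Ps = 4.5.)
Burden on consumers: $2; on producers: $2.5. (They sum to $4.5.)
The less price-elastic side of the market bears the larger share of a per-unit tax.

Consumers bear $2 per bottle; producers bear $2.5 per bottle.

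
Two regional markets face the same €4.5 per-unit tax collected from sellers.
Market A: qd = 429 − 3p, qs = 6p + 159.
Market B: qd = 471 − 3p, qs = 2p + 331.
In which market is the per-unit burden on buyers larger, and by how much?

Market A, by €1.2.

Market A: pre-tax p* = €30, q* = 339; post-tax q = 330; per-unit burden on buyers = €3.
Market B: pre-tax p* = €28, q* = 387; post-tax q = 381.6; per-unit burden on buyers = €1.8.
Difference: €3 vs €1.8 → market A is larger by €1.2.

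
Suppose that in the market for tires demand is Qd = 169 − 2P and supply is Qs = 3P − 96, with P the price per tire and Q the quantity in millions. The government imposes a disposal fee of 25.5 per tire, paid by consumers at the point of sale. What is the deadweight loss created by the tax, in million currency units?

Deadweight loss = 390.15 million.

Before the tax: set 169 − 2P = 3P − 96 → P* = 53, Q* = 63.
With the tax collected from consumers, demand (in seller-price terms) shifts: Qd = 169 − 2(P + 25.5).
Solving gives Q = 32.4 with consumers paying 68.3 and sellers receiving 42.8 (the 25.5 wedge).
Quantity falls by |ΔQ| = |63 − 32.4| = 30.6.
DWL = ½ · t · |ΔQ| = ½ · 25.5 · 30.6 = 390.15.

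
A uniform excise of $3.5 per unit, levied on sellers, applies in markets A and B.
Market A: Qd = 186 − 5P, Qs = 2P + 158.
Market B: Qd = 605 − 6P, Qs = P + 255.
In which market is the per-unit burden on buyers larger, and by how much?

Market A: pre-tax P* = $4, Q* = 166; post-tax Q = 161; per-unit burden on buyers = $1.
Market B: pre-tax P* = $50, Q* = 305; post-tax Q = 302; per-unit burden on buyers = $0.5.
Difference: $1 vs $0.5 → market A is larger by $0.5.

Market A, by $0.5.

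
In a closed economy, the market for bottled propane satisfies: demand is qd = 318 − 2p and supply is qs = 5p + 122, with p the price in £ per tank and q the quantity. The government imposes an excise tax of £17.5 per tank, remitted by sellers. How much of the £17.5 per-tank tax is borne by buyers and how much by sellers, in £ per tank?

Buyers bear £12.5 per tank; sellers bear £5 per tank.

Before the tax: set 318 − 2p = 5p + 122 → p* = £28, q* = 262.
With the tax collected from sellers, supply shifts: qs = 5(p − 17.5) + 122.
New equilibrium: buyers pay £40.5, sellers receive £23, q = 237. (Wedge: pb − ps = 17.5.)
Burden on buyers: £12.5; on sellers: £5. (They sum to £17.5.)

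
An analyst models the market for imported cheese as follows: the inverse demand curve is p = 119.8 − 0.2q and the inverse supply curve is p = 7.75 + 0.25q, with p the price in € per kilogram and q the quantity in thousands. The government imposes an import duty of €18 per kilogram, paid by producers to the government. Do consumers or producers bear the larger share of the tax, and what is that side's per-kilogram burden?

Inverting to q(p) form: qd = 599 − 5p; qs = 4p − 31.
Before the tax: set 599 − 5p = 4p − 31 → p* = €70, q* = 249.
With the tax collected from producers, supply shifts: qs = 4(p − 18) − 31.
Solving gives q = 209 with consumers paying €78 and producers receiving €60 (the €18 wedge).
Per-kilogram burden: consumers €8, producers €10.
Producers take the larger share because supply is less price-elastic here (demand slope 5 vs supply slope 4).
The less price-elastic side of the market bears the larger share of a per-unit tax.

Producers bear the larger share: €10 per kilogram.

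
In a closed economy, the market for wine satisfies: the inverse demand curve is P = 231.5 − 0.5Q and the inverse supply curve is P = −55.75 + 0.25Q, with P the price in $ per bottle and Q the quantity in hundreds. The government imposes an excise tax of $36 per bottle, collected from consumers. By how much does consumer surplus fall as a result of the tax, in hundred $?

Consumer surplus falls by $8616 hundred.

Rewrite in direct form: Qd = 463 − 2P and Qs = 4P + 223.
Without the tax, 463 − 2P = 4P + 223 gives 6P = 240, so P* = $40 and Q* = 383.
With the tax collected from consumers, demand (in seller-price terms) shifts: Qd = 463 − 2(P + 36).
Solving gives Q = 335 with consumers paying $64 and producers receiving $28 (the $36 wedge).
ΔCS is the trapezoid between Q = 335 and Q = 383 of height $24: ½ · (383 + 335) · 24 = $8616.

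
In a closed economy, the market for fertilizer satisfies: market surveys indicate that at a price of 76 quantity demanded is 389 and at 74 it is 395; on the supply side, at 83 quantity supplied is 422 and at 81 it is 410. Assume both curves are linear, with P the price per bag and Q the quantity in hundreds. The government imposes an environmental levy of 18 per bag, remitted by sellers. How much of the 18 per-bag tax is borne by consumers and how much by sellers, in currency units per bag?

Consumers bear 12 per bag; sellers bear 6 per bag.

Demand slope: (395 − 389)/(74 − 76) = -3, so Qd = 617 − 3P.
Supply slope: (410 − 422)/(81 − 83) = 6, so Qs = 6P − 76.
Without the tax, 617 − 3P = 6P − 76 gives 9P = 693, so P* = 77 and Q* = 386.
With the tax collected from sellers, supply shifts: Qs = 6(P − 18) − 76.
Solving gives Q = 350 with consumers paying 89 and sellers receiving 71 (the 18 wedge).
Burden on consumers: 12; on sellers: 6. (They sum to 18.)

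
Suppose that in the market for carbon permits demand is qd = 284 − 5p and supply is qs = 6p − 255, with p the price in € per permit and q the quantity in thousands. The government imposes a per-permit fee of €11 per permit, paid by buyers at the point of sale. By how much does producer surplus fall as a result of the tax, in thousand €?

Producer surplus falls by €120 thousand.

Without the tax, 284 − 5p = 6p − 255 gives 11p = 539, so p* = €49 and q* = 39.
With the tax collected from buyers, demand (in seller-price terms) shifts: qd = 284 − 5(p + 11).
New equilibrium: buyers pay €55, sellers receive €44, q = 9. (Wedge: pb − ps = 11.)
ΔPS is the trapezoid between Q = 9 and Q = 39 of height €5: ½ · (39 + 9) · 5 = €120.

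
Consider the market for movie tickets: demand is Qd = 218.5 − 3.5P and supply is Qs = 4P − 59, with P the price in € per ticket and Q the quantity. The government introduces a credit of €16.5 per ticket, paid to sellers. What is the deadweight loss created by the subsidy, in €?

Deadweight loss = €254.1.

Without the subsidy, 218.5 − 3.5P = 4P − 59 gives 7.5P = 277.5, so P* = €37 and Q* = 89.
With a per-unit subsidy paid to sellers, each receives P + 16.5 per unit sold, so supply becomes Qs = 4(P + 16.5) − 59.
Solving gives Q = 119.8 with buyers paying €28.2 and sellers receiving €44.7 (the €16.5 wedge).
Quantity rises by |ΔQ| = |89 − 119.8| = 30.8.
DWL = ½ · t · |ΔQ| = ½ · 16.5 · 30.8 = €254.1.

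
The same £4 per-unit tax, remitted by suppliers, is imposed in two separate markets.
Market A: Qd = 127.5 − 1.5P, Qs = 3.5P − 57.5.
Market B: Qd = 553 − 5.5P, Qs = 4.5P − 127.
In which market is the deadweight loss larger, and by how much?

Market B, by £11.4.

Market A: pre-tax P* = £37, Q* = 72; post-tax Q = 67.8; deadweight loss = £8.4.
Market B: pre-tax P* = £68, Q* = 179; post-tax Q = 169.1; deadweight loss = £19.8.
Difference: £8.4 vs £19.8 → market B is larger by £11.4.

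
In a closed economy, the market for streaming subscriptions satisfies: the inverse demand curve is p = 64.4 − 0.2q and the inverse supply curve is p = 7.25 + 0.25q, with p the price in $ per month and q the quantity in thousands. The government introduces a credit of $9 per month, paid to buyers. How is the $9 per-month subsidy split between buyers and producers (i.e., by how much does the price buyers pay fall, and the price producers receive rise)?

Rewrite in direct form: qd = 322 − 5p and qs = 4p − 29.
Without the subsidy, 322 − 5p = 4p − 29 gives 9p = 351, so p* = $39 and q* = 127.
With a per-unit subsidy paid to buyers, each effectively pays p − 9, so demand becomes qd = 322 − 5(p − 9).
New equilibrium: buyers pay $35, producers receive $44, q = 147. (Wedge: pb − ps = −9.)
Gain to buyers: $4; to producers: $5. (They sum to $9.)

Buyers gain $4 per month; producers gain $5 per month.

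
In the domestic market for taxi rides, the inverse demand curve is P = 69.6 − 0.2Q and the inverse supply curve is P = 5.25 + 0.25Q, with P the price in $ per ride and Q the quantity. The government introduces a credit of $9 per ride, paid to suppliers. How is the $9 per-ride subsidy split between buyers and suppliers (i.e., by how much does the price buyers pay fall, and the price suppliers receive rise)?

Inverting to Q(P) form: Qd = 348 − 5P; Qs = 4P − 21.
Before the subsidy: set 348 − 5P = 4P − 21 → P* = $41, Q* = 143.
With a per-unit subsidy paid to suppliers, each receives P + 9 per unit sold, so supply becomes Qs = 4(P + 9) − 21.
Solving gives Q = 163 with buyers paying $37 and suppliers receiving $46 (the $9 wedge).
Gain to buyers: $4; to suppliers: $5. (They sum to $9.)

Buyers gain $4 per ride; suppliers gain $5 per ride.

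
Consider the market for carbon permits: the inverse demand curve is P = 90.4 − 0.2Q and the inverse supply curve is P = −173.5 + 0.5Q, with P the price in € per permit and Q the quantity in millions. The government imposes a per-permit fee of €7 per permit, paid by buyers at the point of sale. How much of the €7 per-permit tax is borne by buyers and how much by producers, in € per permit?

Buyers bear €2 per permit; producers bear €5 per permit.

Inverting to Q(P) form: Qd = 452 − 5P; Qs = 2P + 347.
Before the tax: set 452 − 5P = 2P + 347 → P* = €15, Q* = 377.
With the tax collected from buyers, demand (in seller-price terms) shifts: Qd = 452 − 5(P + 7).
Solving gives Q = 367 with buyers paying €17 and producers receiving €10 (the €7 wedge).
Burden on buyers: €2; on producers: €5. (They sum to €7.)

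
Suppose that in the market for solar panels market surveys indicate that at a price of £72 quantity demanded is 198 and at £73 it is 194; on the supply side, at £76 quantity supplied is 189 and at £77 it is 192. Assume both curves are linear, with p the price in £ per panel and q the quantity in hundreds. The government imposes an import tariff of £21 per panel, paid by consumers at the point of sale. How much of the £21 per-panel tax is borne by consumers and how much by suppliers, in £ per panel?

Consumers bear £9 per panel; suppliers bear £12 per panel.

Demand slope: (194 − 198)/(73 − 72) = -4, so qd = 486 − 4p.
Supply slope: (192 − 189)/(77 − 76) = 3, so qs = 3p − 39.
Before the tax: set 486 − 4p = 3p − 39 → p* = £75, q* = 186.
With the tax collected from consumers, demand (in seller-price terms) shifts: qd = 486 − 4(p + 21).
Solving gives q = 150 with consumers paying £84 and suppliers receiving £63 (the £21 wedge).
Burden on consumers: £9; on suppliers: £12. (They sum to £21.)
The less price-elastic side of the market bears the larger share of a per-unit tax.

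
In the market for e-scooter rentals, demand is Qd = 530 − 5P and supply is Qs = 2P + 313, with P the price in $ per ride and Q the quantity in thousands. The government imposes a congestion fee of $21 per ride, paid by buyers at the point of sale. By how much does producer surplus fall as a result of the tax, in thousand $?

Without the tax, 530 − 5P = 2P + 313 gives 7P = 217, so P* = $31 and Q* = 375.
With the tax collected from buyers, demand (in seller-price terms) shifts: Qd = 530 − 5(P + 21).
Solving gives Q = 345 with buyers paying $37 and sellers receiving $16 (the $21 wedge).
ΔPS is the trapezoid between Q = 345 and Q = 375 of height $15: ½ · (375 + 345) · 15 = $5400.

Producer surplus falls by $5400 thousand.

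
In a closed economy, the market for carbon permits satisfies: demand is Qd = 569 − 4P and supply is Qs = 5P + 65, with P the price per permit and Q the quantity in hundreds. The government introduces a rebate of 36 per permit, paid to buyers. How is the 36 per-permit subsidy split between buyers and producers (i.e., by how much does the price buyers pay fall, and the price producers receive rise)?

Without the subsidy, 569 − 4P = 5P + 65 gives 9P = 504, so P* = 56 and Q* = 345.
With a per-unit subsidy paid to buyers, each effectively pays P − 36, so demand becomes Qd = 569 − 4(P − 36).
New equilibrium: buyers pay 36, producers receive 72, Q = 425. (Wedge: Pb − Ps = −36.)
Gain to buyers: 20; to producers: 16. (They sum to 36.)

Buyers gain 20 per permit; producers gain 16 per permit.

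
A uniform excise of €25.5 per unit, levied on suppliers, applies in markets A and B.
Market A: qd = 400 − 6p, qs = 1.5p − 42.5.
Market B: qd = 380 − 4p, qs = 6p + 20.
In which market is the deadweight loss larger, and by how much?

Market A: pre-tax p* = €59, q* = 46; post-tax q = 15.4; deadweight loss = €390.15.
Market B: pre-tax p* = €36, q* = 236; post-tax q = 174.8; deadweight loss = €780.3.
Difference: €390.15 vs €780.3 → market B is larger by €390.15.

Market B, by €390.15.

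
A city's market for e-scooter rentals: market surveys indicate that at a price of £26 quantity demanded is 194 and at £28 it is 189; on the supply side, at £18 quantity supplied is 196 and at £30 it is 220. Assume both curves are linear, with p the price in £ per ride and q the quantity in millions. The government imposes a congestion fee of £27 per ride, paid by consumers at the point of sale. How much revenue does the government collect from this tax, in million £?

Demand slope: (189 − 194)/(28 − 26) = -2.5, so qd = 259 − 2.5p.
Supply slope: (220 − 196)/(30 − 18) = 2, so qs = 2p + 160.
Without the tax, 259 − 2.5p = 2p + 160 gives 4.5p = 99, so p* = £22 and q* = 204.
With the tax collected from consumers, demand (in seller-price terms) shifts: qd = 259 − 2.5(p + 27).
Solving gives q = 174 with consumers paying £34 and producers receiving £7 (the £27 wedge).
Revenue = t · Q = 27 · 174 = £4698.

Tax revenue = £4698 million.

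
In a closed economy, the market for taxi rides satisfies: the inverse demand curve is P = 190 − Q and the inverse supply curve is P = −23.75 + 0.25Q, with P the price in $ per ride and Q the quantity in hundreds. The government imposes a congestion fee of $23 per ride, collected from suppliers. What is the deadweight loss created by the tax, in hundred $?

Deadweight loss = $211.6 hundred.

Inverting to Q(P) form: Qd = 190 − P; Qs = 4P + 95.
Before the tax: set 190 − P = 4P + 95 → P* = $19, Q* = 171.
With the tax collected from suppliers, supply shifts: Qs = 4(P − 23) + 95.
Solving gives Q = 152.6 with consumers paying $37.4 and suppliers receiving $14.4 (the $23 wedge).
Quantity falls by |ΔQ| = |171 − 152.6| = 18.4.
DWL = ½ · t · |ΔQ| = ½ · 23 · 18.4 = $211.6.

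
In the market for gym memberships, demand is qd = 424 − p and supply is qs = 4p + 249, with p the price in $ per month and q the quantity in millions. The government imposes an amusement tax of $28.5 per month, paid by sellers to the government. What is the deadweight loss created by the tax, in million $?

Deadweight loss = $324.9 million.

Without the tax, 424 − p = 4p + 249 gives 5p = 175, so p* = $35 and q* = 389.
With the tax collected from sellers, supply shifts: qs = 4(p − 28.5) + 249.
Solving gives q = 366.2 with buyers paying $57.8 and sellers receiving $29.3 (the $28.5 wedge).
Quantity falls by |ΔQ| = |389 − 366.2| = 22.8.
DWL = ½ · t · |ΔQ| = ½ · 28.5 · 22.8 = $324.9.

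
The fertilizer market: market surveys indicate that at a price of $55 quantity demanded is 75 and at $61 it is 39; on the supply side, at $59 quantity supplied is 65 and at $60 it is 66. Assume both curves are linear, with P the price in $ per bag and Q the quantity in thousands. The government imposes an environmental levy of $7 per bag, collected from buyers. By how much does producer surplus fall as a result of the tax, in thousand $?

Demand slope: (39 − 75)/(61 − 55) = -6, so Qd = 405 − 6P.
Supply slope: (66 − 65)/(60 − 59) = 1, so Qs = P + 6.
Before the tax: set 405 − 6P = P + 6 → P* = $57, Q* = 63.
With the tax collected from buyers, demand (in seller-price terms) shifts: Qd = 405 − 6(P + 7).
Solving gives Q = 57 with buyers paying $58 and producers receiving $51 (the $7 wedge).
ΔPS is the trapezoid between Q = 57 and Q = 63 of height $6: ½ · (63 + 57) · 6 = $360.

Producer surplus falls by $360 thousand.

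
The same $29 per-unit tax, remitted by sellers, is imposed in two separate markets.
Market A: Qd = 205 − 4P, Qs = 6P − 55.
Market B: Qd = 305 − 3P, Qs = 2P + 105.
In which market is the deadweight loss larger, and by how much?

Market A: pre-tax P* = $26, Q* = 101; post-tax Q = 31.4; deadweight loss = $1009.2.
Market B: pre-tax P* = $40, Q* = 185; post-tax Q = 150.2; deadweight loss = $504.6.
Difference: $1009.2 vs $504.6 → market A is larger by $504.6.

Market A, by $504.6.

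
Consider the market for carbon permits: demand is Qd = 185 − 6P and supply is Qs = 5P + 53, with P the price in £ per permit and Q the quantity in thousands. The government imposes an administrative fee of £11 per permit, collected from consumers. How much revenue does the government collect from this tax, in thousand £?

Without the tax, 185 − 6P = 5P + 53 gives 11P = 132, so P* = £12 and Q* = 113.
With the tax collected from consumers, demand (in seller-price terms) shifts: Qd = 185 − 6(P + 11).
Solving gives Q = 83 with consumers paying £17 and producers receiving £6 (the £11 wedge).
Revenue = t · Q = 11 · 83 = £913.

Tax revenue = £913 thousand.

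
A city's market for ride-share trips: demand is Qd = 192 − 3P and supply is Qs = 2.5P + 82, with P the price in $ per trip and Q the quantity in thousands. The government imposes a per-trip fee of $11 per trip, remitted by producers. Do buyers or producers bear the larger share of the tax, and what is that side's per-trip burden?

Before the tax: set 192 − 3P = 2.5P + 82 → P* = $20, Q* = 132.
With the tax collected from producers, supply shifts: Qs = 2.5(P − 11) + 82.
Solving gives Q = 117 with buyers paying $25 and producers receiving $14 (the $11 wedge).
Per-trip burden: buyers $5, producers $6.
Producers take the larger share because supply is less price-elastic here (demand slope 3 vs supply slope 2.5).

Producers bear the larger share: $6 per trip.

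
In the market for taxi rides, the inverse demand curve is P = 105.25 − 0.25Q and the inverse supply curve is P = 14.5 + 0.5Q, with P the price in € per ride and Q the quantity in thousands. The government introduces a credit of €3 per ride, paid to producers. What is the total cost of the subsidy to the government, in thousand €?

Rewrite in direct form: Qd = 421 − 4P and Qs = 2P − 29.
Without the subsidy, 421 − 4P = 2P − 29 gives 6P = 450, so P* = €75 and Q* = 121.
With a per-unit subsidy paid to producers, each receives P + 3 per unit sold, so supply becomes Qs = 2(P + 3) − 29.
Solving gives Q = 125 with buyers paying €74 and producers receiving €77 (the €3 wedge).
Outlay = t · Q = 3 · 125 = €375.

Government outlay = €375 thousand.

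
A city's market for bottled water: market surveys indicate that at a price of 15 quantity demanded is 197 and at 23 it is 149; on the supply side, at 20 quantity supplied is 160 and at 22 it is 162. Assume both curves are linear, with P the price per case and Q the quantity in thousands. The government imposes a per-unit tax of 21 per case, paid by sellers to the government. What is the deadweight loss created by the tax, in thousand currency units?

Deadweight loss = 189 thousand.

Demand slope: (149 − 197)/(23 − 15) = -6, so Qd = 287 − 6P.
Supply slope: (162 − 160)/(22 − 20) = 1, so Qs = P + 140.
Before the tax: set 287 − 6P = P + 140 → P* = 21, Q* = 161.
With the tax collected from sellers, supply shifts: Qs = (P − 21) + 140.
New equilibrium: buyers pay 24, sellers receive 3, Q = 143. (Wedge: Pb − Ps = 21.)
Quantity falls by |ΔQ| = |161 − 143| = 18.
DWL = ½ · t · |ΔQ| = ½ · 21 · 18 = 189.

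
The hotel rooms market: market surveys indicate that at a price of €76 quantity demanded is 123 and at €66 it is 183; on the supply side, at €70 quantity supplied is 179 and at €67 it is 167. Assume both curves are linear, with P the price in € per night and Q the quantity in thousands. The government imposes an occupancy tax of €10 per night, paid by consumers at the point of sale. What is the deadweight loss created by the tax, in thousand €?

Demand slope: (183 − 123)/(66 − 76) = -6, so Qd = 579 − 6P.
Supply slope: (167 − 179)/(67 − 70) = 4, so Qs = 4P − 101.
Without the tax, 579 − 6P = 4P − 101 gives 10P = 680, so P* = €68 and Q* = 171.
With the tax collected from consumers, demand (in seller-price terms) shifts: Qd = 579 − 6(P + 10).
New equilibrium: consumers pay €72, producers receive €62, Q = 147. (Wedge: Pb − Ps = 10.)
Quantity falls by |ΔQ| = |171 − 147| = 24.
DWL = ½ · t · |ΔQ| = ½ · 10 · 24 = €120.

Deadweight loss = €120 thousand.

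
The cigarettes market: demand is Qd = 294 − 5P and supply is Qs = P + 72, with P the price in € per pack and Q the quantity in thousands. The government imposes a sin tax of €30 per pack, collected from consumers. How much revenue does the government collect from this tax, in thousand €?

Tax revenue = €2520 thousand.

Without the tax, 294 − 5P = P + 72 gives 6P = 222, so P* = €37 and Q* = 109.
With the tax collected from consumers, demand (in seller-price terms) shifts: Qd = 294 − 5(P + 30).
New equilibrium: consumers pay €42, sellers receive €12, Q = 84. (Wedge: Pb − Ps = 30.)
Revenue = t · Q = 30 · 84 = €2520.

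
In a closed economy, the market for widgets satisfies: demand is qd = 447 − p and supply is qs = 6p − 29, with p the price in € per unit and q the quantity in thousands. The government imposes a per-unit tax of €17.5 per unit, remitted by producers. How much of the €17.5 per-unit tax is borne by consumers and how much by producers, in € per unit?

Consumers bear €15 per unit; producers bear €2.5 per unit.

Before the tax: set 447 − p = 6p − 29 → p* = €68, q* = 379.
With the tax collected from producers, supply shifts: qs = 6(p − 17.5) − 29.
Solving gives q = 364 with consumers paying €83 and producers receiving €65.5 (the €17.5 wedge).
Burden on consumers: €15; on producers: €2.5. (They sum to €17.5.)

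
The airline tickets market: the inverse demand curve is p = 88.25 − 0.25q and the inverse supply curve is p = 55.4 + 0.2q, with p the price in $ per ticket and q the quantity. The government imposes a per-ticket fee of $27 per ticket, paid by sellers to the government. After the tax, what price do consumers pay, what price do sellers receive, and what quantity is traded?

Inverting to q(p) form: qd = 353 − 4p; qs = 5p − 277.
Before the tax: set 353 − 4p = 5p − 277 → p* = $70, q* = 73.
With the tax collected from sellers, supply shifts: qs = 5(p − 27) − 277.
New equilibrium: consumers pay $85, sellers receive $58, q = 13. (Wedge: pb − ps = 27.)

Consumers pay $85; sellers receive $58; quantity = 13.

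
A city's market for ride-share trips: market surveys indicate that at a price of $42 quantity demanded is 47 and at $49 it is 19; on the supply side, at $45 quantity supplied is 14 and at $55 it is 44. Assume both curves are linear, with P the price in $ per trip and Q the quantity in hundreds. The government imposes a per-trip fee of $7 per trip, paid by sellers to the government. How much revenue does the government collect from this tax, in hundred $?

Demand slope: (19 − 47)/(49 − 42) = -4, so Qd = 215 − 4P.
Supply slope: (44 − 14)/(55 − 45) = 3, so Qs = 3P − 121.
Without the tax, 215 − 4P = 3P − 121 gives 7P = 336, so P* = $48 and Q* = 23.
With the tax collected from sellers, supply shifts: Qs = 3(P − 7) − 121.
Solving gives Q = 11 with consumers paying $51 and sellers receiving $44 (the $7 wedge).
Revenue = t · Q = 7 · 11 = $77.

Tax revenue = $77 hundred.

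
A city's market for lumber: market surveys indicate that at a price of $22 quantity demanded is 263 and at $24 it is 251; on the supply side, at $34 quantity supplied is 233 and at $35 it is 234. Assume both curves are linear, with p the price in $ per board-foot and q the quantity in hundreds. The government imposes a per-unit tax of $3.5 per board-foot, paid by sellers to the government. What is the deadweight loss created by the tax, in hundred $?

Deadweight loss = $5.25 hundred.

Demand slope: (251 − 263)/(24 − 22) = -6, so qd = 395 − 6p.
Supply slope: (234 − 233)/(35 − 34) = 1, so qs = p + 199.
Before the tax: set 395 − 6p = p + 199 → p* = $28, q* = 227.
With the tax collected from sellers, supply shifts: qs = (p − 3.5) + 199.
New equilibrium: consumers pay $28.5, sellers receive $25, q = 224. (Wedge: pb − ps = 3.5.)
Quantity falls by |ΔQ| = |227 − 224| = 3.
DWL = ½ · t · |ΔQ| = ½ · 3.5 · 3 = $5.25.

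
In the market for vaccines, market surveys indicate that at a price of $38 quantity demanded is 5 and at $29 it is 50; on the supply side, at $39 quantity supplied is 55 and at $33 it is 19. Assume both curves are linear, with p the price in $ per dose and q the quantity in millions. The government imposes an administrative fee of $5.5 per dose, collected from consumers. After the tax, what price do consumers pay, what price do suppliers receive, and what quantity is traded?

Demand slope: (50 − 5)/(29 − 38) = -5, so qd = 195 − 5p.
Supply slope: (19 − 55)/(33 − 39) = 6, so qs = 6p − 179.
Before the tax: set 195 − 5p = 6p − 179 → p* = $34, q* = 25.
With the tax collected from consumers, demand (in seller-price terms) shifts: qd = 195 − 5(p + 5.5).
New equilibrium: consumers pay $37, suppliers receive $31.5, q = 10. (Wedge: pb − ps = 5.5.)

Consumers pay $37; suppliers receive $31.5; quantity = 10.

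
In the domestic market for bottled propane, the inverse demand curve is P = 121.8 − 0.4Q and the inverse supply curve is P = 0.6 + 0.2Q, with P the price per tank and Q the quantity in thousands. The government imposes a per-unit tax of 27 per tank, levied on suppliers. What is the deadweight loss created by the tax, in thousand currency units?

Rewrite in direct form: Qd = 304.5 − 2.5P and Qs = 5P − 3.
Before the tax: set 304.5 − 2.5P = 5P − 3 → P* = 41, Q* = 202.
With the tax collected from suppliers, supply shifts: Qs = 5(P − 27) − 3.
New equilibrium: buyers pay 59, suppliers receive 32, Q = 157. (Wedge: Pb − Ps = 27.)
Quantity falls by |ΔQ| = |202 − 157| = 45.
DWL = ½ · t · |ΔQ| = ½ · 27 · 45 = 607.5.

Deadweight loss = 607.5 thousand.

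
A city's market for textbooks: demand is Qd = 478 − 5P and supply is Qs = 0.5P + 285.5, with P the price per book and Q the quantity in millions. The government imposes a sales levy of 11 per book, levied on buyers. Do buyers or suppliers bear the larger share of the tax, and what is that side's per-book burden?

Before the tax: set 478 − 5P = 0.5P + 285.5 → P* = 35, Q* = 303.
With the tax collected from buyers, demand (in seller-price terms) shifts: Qd = 478 − 5(P + 11).
New equilibrium: buyers pay 36, suppliers receive 25, Q = 298. (Wedge: Pb − Ps = 11.)
Per-book burden: buyers 1, suppliers 10.
Suppliers take the larger share because supply is less price-elastic here (demand slope 5 vs supply slope 0.5).
The less price-elastic side of the market bears the larger share of a per-unit tax.

Suppliers bear the larger share: 10 per book.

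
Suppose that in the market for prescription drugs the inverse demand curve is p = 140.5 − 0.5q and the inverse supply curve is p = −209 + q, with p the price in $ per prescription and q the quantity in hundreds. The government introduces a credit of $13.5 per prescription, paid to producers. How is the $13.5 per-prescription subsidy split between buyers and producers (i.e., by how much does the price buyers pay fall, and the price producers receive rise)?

Buyers gain $4.5 per prescription; producers gain $9 per prescription.

Inverting to q(p) form: qd = 281 − 2p; qs = p + 209.
Before the subsidy: set 281 − 2p = p + 209 → p* = $24, q* = 233.
With a per-unit subsidy paid to producers, each receives p + 13.5 per unit sold, so supply becomes qs = (p + 13.5) + 209.
New equilibrium: buyers pay $19.5, producers receive $33, q = 242. (Wedge: pb − ps = −13.5.)
Gain to buyers: $4.5; to producers: $9. (They sum to $13.5.)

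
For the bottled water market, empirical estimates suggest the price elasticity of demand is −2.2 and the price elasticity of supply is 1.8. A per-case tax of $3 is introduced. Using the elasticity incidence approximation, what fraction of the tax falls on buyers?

Buyers' share ≈ 0.45.

Incidence ratio: buyers' share ≈ εs / (εs + |εd|) = 1.8 / (1.8 + 2.2) = 0.45.
Supply is the less elastic side, so buyers bear the smaller share.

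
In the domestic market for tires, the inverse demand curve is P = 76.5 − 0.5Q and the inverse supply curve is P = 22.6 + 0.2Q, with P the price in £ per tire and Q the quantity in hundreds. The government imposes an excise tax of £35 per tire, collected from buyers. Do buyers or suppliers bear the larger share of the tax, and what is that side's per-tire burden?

Rewrite in direct form: Qd = 153 − 2P and Qs = 5P − 113.
Without the tax, 153 − 2P = 5P − 113 gives 7P = 266, so P* = £38 and Q* = 77.
With the tax collected from buyers, demand (in seller-price terms) shifts: Qd = 153 − 2(P + 35).
Solving gives Q = 27 with buyers paying £63 and suppliers receiving £28 (the £35 wedge).
Per-tire burden: buyers £25, suppliers £10.
Buyers take the larger share because demand is less price-elastic here (demand slope 2 vs supply slope 5).

Buyers bear the larger share: £25 per tire.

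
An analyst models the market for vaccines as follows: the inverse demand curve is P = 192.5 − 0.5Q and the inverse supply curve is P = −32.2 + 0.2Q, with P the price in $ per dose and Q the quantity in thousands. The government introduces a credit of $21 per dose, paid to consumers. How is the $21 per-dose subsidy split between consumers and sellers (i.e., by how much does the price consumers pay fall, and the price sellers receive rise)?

Rewrite in direct form: Qd = 385 − 2P and Qs = 5P + 161.
Before the subsidy: set 385 − 2P = 5P + 161 → P* = $32, Q* = 321.
With a per-unit subsidy paid to consumers, each effectively pays P − 21, so demand becomes Qd = 385 − 2(P − 21).
Solving gives Q = 351 with consumers paying $17 and sellers receiving $38 (the $21 wedge).
Gain to consumers: $15; to sellers: $6. (They sum to $21.)

Consumers gain $15 per dose; sellers gain $6 per dose.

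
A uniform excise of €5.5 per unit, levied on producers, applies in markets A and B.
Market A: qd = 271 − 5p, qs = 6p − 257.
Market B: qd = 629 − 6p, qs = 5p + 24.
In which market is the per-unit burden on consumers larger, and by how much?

Market A: pre-tax p* = €48, q* = 31; post-tax q = 16; per-unit burden on consumers = €3.
Market B: pre-tax p* = €55, q* = 299; post-tax q = 284; per-unit burden on consumers = €2.5.
Difference: €3 vs €2.5 → market A is larger by €0.5.

Market A, by €0.5.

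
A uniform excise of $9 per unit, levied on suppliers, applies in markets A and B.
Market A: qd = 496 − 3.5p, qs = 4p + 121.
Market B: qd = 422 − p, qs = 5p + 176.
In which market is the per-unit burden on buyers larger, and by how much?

Market B, by $2.7.

Market A: pre-tax p* = $50, q* = 321; post-tax q = 304.2; per-unit burden on buyers = $4.8.
Market B: pre-tax p* = $41, q* = 381; post-tax q = 373.5; per-unit burden on buyers = $7.5.
Difference: $4.8 vs $7.5 → market B is larger by $2.7.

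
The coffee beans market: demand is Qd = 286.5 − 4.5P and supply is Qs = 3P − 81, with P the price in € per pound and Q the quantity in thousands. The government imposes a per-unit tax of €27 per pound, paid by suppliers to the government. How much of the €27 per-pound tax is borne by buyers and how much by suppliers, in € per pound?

Before the tax: set 286.5 − 4.5P = 3P − 81 → P* = €49, Q* = 66.
With the tax collected from suppliers, supply shifts: Qs = 3(P − 27) − 81.
Solving gives Q = 17.4 with buyers paying €59.8 and suppliers receiving €32.8 (the €27 wedge).
Burden on buyers: €10.8; on suppliers: €16.2. (They sum to €27.)

Buyers bear €10.8 per pound; suppliers bear €16.2 per pound.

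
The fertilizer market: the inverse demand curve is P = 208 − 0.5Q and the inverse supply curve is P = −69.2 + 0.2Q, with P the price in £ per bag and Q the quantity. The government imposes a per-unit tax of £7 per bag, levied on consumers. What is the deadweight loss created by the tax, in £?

Inverting to Q(P) form: Qd = 416 − 2P; Qs = 5P + 346.
Without the tax, 416 − 2P = 5P + 346 gives 7P = 70, so P* = £10 and Q* = 396.
With the tax collected from consumers, demand (in seller-price terms) shifts: Qd = 416 − 2(P + 7).
New equilibrium: consumers pay £15, sellers receive £8, Q = 386. (Wedge: Pb − Ps = 7.)
Quantity falls by |ΔQ| = |396 − 386| = 10.
DWL = ½ · t · |ΔQ| = ½ · 7 · 10 = £35.

Deadweight loss = £35.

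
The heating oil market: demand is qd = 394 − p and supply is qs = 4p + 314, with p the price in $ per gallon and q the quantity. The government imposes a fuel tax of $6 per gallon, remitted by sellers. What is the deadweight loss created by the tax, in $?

Before the tax: set 394 − p = 4p + 314 → p* = $16, q* = 378.
With the tax collected from sellers, supply shifts: qs = 4(p − 6) + 314.
Solving gives q = 373.2 with consumers paying $20.8 and sellers receiving $14.8 (the $6 wedge).
Quantity falls by |ΔQ| = |378 − 373.2| = 4.8.
DWL = ½ · t · |ΔQ| = ½ · 6 · 4.8 = $14.4.

Deadweight loss = $14.4.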